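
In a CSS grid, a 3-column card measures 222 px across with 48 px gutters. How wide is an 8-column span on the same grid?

672 px

3c + 2·48 = 222 → 3c = 126 → c = 42 px.
8 columns plus 7 gutters: 336 + 336 = 672 px.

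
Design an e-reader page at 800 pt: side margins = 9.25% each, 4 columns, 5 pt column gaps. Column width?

800 × (1 − 2·9.25%) = 800 × 81.5% = 652 pt for the columns.
652 − 3·5 = 637; ÷4 gives c = 159.25 pt.

159.25 pt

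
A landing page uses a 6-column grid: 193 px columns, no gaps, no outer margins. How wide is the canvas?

1158 px

Total width: 6·193 = 1158 px.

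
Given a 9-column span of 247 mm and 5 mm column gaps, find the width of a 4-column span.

9c + 8·5 = 247 → 9c = 207 → c = 23 mm.
Span of 4: 4·23 + 3·5 = 92 + 15 = 107 mm.

107 mm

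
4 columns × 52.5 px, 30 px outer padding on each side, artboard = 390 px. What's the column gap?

Take off 60 px of margins, leaving 330 px.
4·52.5 + 3g = 330 → 3g = 120 → g = 40 px.

40 px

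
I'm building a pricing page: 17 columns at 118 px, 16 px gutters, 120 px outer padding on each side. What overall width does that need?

Total width: 2·120 + 17·118 + 16·16 = 2502 px.

2502 px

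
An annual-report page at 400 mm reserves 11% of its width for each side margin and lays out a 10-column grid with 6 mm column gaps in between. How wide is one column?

Margins: 11% × 400 = 44 mm each, so content = 400 − 88 = 312 mm.
10 columns + 9 column gaps: 10c + 9·6 = 312.
10c = 312 − 54 = 258, so c = 25.8 mm.

25.8 mm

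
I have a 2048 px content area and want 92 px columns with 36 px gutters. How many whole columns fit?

16 columns

k columns need k·92 + (k−1)·36 = k·128 − 36.
k·128 − 36 ≤ 2048 → k ≤ 2084 / 128 ≈ 16.28, so k = 16.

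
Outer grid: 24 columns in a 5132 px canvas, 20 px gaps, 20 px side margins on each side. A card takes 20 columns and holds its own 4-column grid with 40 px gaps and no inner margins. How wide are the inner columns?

1030 px

Subtract both margins: 5132 − 2·20 = 5092 px.
24 columns + 23 gaps: 24c + 23·20 = 5092.
24c = 5092 − 460 = 4632, so c = 193 px.
20-column span = 20·193 + 19·20 = 4240 px.
Subtracting 3 gaps of 40 leaves 4120 for 4 columns, so d = 1030 px.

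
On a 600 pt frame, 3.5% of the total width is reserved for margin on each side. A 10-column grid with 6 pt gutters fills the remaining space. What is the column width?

Each margin = 3.5% of 600 = 21 pt; content = 600 − 2·21 = 558 pt.
10 columns + 9 gutters: 10c + 9·6 = 558.
10c = 558 − 54 = 504, so c = 50.4 pt.

50.4 pt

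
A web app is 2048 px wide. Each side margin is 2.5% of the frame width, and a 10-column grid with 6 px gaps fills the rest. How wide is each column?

2048 × (1 − 2·2.5%) = 2048 × 95% = 1945.6 px for the columns.
1945.6 − 9·6 = 1891.6; ÷10 gives c = 189.16 px.

189.16 px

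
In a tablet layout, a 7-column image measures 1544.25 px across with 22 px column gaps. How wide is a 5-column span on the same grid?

7c + 6·22 = 1544.25 → 7c = 1412.25 → c = 201.75 px.
5 columns plus 4 column gaps: 1008.75 + 88 = 1096.75 px.

1096.75 px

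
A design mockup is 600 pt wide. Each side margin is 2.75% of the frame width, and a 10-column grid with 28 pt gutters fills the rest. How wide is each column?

31.5 pt

Margins: 2.75% × 600 = 16.5 pt each, so content = 600 − 33 = 567 pt.
10c + 9·28 = 567 → 10c = 315 → c = 31.5 pt.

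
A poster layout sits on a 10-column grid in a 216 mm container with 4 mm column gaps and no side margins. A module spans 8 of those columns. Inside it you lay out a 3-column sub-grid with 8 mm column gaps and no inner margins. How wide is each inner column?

10c + 9·4 = 216 → 10c = 180 → c = 18 mm.
8 columns plus 7 column gaps: 144 + 28 = 172 mm.
3 columns + 2 column gaps: 3d + 2·8 = 172.
3d = 172 − 16 = 156, so d = 52 mm.

52 mm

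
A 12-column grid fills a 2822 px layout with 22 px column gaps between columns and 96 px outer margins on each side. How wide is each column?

Take off 192 px of margins, leaving 2630 px.
2630 − 11·22 = 2388; ÷12 gives c = 199 px.

199 px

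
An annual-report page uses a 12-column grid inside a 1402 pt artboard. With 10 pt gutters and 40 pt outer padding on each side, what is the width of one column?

101 pt

Subtract both margins: 1402 − 2·40 = 1322 pt.
Subtracting 11 gutters of 10 leaves 1212 for 12 columns, so c = 101 pt.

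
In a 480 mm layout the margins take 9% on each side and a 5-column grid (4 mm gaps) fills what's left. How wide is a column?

75.52 mm

480 × (1 − 2·9%) = 480 × 82% = 393.6 mm for the columns.
393.6 − 4·4 = 377.6; ÷5 gives c = 75.52 mm.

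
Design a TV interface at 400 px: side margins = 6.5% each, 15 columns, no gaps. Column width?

400 × (1 − 2·6.5%) = 400 × 87% = 348 px for the columns.
348 / 15 = 23.2 px per column.

23.2 px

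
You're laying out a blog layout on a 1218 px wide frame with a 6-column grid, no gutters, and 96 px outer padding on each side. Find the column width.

171 px

Inside the margins: 1218 − 192 = 1026 px.
1026 / 6 = 171 px per column.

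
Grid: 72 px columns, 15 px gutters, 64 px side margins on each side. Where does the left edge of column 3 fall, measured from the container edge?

238 px

Each column+gutter stride is 87 px; 2 of them past the 64 px margin is 64 + 174 = 238 px.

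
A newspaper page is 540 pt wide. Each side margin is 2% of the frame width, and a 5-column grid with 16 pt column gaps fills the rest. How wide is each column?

Margins: 2% × 540 = 10.8 pt each, so content = 540 − 21.6 = 518.4 pt.
5 columns + 4 column gaps: 5c + 4·16 = 518.4.
5c = 518.4 − 64 = 454.4, so c = 90.88 pt.

90.88 pt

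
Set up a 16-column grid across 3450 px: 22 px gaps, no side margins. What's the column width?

16c + 15·22 = 3450 → 16c = 3120 → c = 195 px.

195 px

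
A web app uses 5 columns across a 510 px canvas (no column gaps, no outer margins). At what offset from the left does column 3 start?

510 / 5 = 102 px per column.
Before column 3: 2 columns + 2 column gaps.
Offset = 2·(102 + 0) = 2·102 = 204 px.

204 px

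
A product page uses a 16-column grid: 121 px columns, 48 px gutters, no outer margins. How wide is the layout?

2656 px

Total width: 16·121 + 15·48 = 2656 px.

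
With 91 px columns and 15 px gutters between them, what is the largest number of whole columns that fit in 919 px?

8 columns: 8·91 + 7·15 = 833 px ≤ 919.
9 columns: 939 px > 919. So 8.

8 columns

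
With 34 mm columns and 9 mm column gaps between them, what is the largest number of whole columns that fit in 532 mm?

12 columns

12 columns: 12·34 + 11·9 = 507 mm ≤ 532.
13 columns: 550 mm > 532. So 12.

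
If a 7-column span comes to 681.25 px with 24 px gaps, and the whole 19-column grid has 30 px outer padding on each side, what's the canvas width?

Subtracting 6 gaps of 24 leaves 537.25 for 7 columns, so c = 76.75 px.
Total width: 2·30 + 19·76.75 + 18·24 = 1950.25 px.

1950.25 px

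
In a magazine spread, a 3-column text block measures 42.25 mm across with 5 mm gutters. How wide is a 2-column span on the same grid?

26.5 mm

3 columns + 2 gutters: 3c + 2·5 = 42.25.
3c = 42.25 − 10 = 32.25, so c = 10.75 mm.
2-column span = 2·10.75 + 1·5 = 26.5 mm.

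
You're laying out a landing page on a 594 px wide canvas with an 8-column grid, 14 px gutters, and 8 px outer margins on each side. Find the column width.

60 px

Content width = 594 − 2·8 = 578 px.
Subtracting 7 gutters of 14 leaves 480 for 8 columns, so c = 60 px.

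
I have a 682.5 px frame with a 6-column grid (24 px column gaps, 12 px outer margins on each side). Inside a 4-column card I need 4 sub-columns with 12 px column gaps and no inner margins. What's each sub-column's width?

98.75 px

Subtract both margins: 682.5 − 2·12 = 658.5 px.
658.5 − 5·24 = 538.5; ÷6 gives c = 89.75 px.
4 columns plus 3 column gaps: 359 + 72 = 431 px.
Subtracting 3 column gaps of 12 leaves 395 for 4 columns, so d = 98.75 px.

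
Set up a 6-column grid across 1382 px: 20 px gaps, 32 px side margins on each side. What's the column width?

203 px

Subtract both margins: 1382 − 2·32 = 1318 px.
1318 − 5·20 = 1218; ÷6 gives c = 203 px.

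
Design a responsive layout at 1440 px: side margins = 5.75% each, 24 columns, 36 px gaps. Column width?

18.6 px

Each margin = 5.75% of 1440 = 82.8 px; content = 1440 − 2·82.8 = 1274.4 px.
1274.4 − 23·36 = 446.4; ÷24 gives c = 18.6 px.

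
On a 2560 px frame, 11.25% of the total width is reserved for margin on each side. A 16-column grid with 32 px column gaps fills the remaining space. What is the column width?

Each margin = 11.25% of 2560 = 288 px; content = 2560 − 2·288 = 1984 px.
Subtracting 15 column gaps of 32 leaves 1504 for 16 columns, so c = 94 px.

94 px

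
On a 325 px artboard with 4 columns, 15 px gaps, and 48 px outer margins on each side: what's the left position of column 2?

109 px

Take off 96 px of margins, leaving 229 px.
4 columns + 3 gaps: 4c + 3·15 = 229.
4c = 229 − 45 = 184, so c = 46 px.
Before column 2: the margin + 1 column + 1 gap.
Offset = 48 + 1·(46 + 15) = 48 + 61 = 109 px.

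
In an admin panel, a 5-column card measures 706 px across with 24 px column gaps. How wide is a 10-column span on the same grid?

5c + 4·24 = 706 → 5c = 610 → c = 122 px.
10-column span = 10·122 + 9·24 = 1436 px.

1436 px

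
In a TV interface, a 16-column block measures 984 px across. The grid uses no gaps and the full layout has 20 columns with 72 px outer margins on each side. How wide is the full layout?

1374 px

984 / 16 = 61.5 px per column.
Layout = 2·72 + 20·61.5 = 144 + 1230 = 1374 px.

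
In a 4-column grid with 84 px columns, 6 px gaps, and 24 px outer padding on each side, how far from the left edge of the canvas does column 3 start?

Column 3 starts at margin + 2·(column + gutter) = 24 + 2·90 = 204 px.

204 px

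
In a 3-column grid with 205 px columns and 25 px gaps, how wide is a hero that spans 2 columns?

Span of 2: 2·205 + 1·25 = 410 + 25 = 435 px.

435 px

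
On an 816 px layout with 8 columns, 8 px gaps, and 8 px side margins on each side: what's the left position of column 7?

Take off 16 px of margins, leaving 800 px.
8c + 7·8 = 800 → 8c = 744 → c = 93 px.
Column 7 starts at margin + 6·(column + gutter) = 8 + 6·101 = 614 px.

614 px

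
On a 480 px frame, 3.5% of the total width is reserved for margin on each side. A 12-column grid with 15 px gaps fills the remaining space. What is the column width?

Each margin = 3.5% of 480 = 16.8 px; content = 480 − 2·16.8 = 446.4 px.
Subtracting 11 gaps of 15 leaves 281.4 for 12 columns, so c = 23.45 px.

23.45 px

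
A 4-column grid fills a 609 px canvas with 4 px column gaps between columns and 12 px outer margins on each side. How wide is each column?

143.25 px

Content width = 609 − 2·12 = 585 px.
585 − 3·4 = 573; ÷4 gives c = 143.25 px.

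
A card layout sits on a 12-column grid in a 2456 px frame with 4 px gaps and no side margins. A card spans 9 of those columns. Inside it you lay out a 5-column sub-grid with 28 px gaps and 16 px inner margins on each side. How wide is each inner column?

12c + 11·4 = 2456 → 12c = 2412 → c = 201 px.
9 columns plus 8 gaps: 1809 + 32 = 1841 px.
Inner content = 1841 − 2·16 = 1809 px.
5 columns + 4 gaps: 5d + 4·28 = 1809.
5d = 1809 − 112 = 1697, so d = 339.4 px.

339.4 px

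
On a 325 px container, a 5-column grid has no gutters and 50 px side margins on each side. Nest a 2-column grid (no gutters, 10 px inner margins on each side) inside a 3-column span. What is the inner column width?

Subtract both margins: 325 − 2·50 = 225 px.
225 / 5 = 45 px per column.
With no gutters, 3 columns span 3·45 = 135 px.
Inner content = 135 − 2·10 = 115 px.
115 / 2 = 57.5 px per column.

57.5 px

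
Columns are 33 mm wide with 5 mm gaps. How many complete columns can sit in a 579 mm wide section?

15 columns: 15·33 + 14·5 = 565 mm ≤ 579.
16 columns: 603 mm > 579. So 15.

15 columns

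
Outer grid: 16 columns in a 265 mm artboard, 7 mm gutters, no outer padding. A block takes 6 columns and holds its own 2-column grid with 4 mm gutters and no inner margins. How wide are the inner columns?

45.5 mm

16 columns + 15 gutters: 16c + 15·7 = 265.
16c = 265 − 105 = 160, so c = 10 mm.
6-column span = 6·10 + 5·7 = 95 mm.
2d + 1·4 = 95 → 2d = 91 → d = 45.5 mm.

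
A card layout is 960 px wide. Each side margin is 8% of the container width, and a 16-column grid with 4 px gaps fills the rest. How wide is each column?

960 × (1 − 2·8%) = 960 × 84% = 806.4 px for the columns.
Subtracting 15 gaps of 4 leaves 746.4 for 16 columns, so c = 46.65 px.

46.65 px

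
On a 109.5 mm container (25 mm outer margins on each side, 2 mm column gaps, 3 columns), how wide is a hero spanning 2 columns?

Take off 50 mm of margins, leaving 59.5 mm.
3c + 2·2 = 59.5 → 3c = 55.5 → c = 18.5 mm.
2-column span = 2·18.5 + 1·2 = 39 mm.

39 mm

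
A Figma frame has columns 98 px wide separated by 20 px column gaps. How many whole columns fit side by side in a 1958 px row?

16 columns

16 columns: 16·98 + 15·20 = 1868 px ≤ 1958.
17 columns: 1986 px > 1958. So 16.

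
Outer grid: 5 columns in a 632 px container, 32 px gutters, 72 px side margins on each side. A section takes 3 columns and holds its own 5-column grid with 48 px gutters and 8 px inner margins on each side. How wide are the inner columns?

Outer content = 632 − 2·72 = 488 px.
5 columns + 4 gutters: 5c + 4·32 = 488.
5c = 488 − 128 = 360, so c = 72 px.
3-column span = 3·72 + 2·32 = 280 px.
Inner content = 280 − 2·8 = 264 px.
Subtracting 4 gutters of 48 leaves 72 for 5 columns, so d = 14.4 px.

14.4 px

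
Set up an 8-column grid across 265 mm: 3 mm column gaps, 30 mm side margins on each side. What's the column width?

23 mm

Subtract both margins: 265 − 2·30 = 205 mm.
8c + 7·3 = 205 → 8c = 184 → c = 23 mm.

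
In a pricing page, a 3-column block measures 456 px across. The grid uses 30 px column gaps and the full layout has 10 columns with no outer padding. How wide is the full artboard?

Subtracting 2 column gaps of 30 leaves 396 for 3 columns, so c = 132 px.
Total width: 10·132 + 9·30 = 1590 px.

1590 px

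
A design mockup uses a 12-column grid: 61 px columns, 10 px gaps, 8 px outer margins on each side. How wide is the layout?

858 px

Total width: 2·8 + 12·61 + 11·10 = 858 px.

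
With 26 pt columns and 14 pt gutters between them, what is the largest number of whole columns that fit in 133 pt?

3 columns

Each extra column adds 26 + 14 = 40 pt.
(133 + 14) / 40 = 3.67, so 3 columns fit.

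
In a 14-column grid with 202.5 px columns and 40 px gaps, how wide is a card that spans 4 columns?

930 px

4-column span = 4·202.5 + 3·40 = 930 px.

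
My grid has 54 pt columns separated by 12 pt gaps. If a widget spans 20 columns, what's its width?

1308 pt

Span of 20: 20·54 + 19·12 = 1080 + 228 = 1308 pt.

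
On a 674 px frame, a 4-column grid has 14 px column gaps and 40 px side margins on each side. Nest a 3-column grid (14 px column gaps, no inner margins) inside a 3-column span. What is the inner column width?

138 px

Subtract both margins: 674 − 2·40 = 594 px.
4c + 3·14 = 594 → 4c = 552 → c = 138 px.
Span of 3: 3·138 + 2·14 = 414 + 28 = 442 px.
3d + 2·14 = 442 → 3d = 414 → d = 138 px.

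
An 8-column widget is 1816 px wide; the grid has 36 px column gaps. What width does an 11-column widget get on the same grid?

2510.5 px

Subtracting 7 column gaps of 36 leaves 1564 for 8 columns, so c = 195.5 px.
11 columns plus 10 column gaps: 2150.5 + 360 = 2510.5 px.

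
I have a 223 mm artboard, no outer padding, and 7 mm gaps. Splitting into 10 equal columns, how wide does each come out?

16 mm

10c + 9·7 = 223 → 10c = 160 → c = 16 mm.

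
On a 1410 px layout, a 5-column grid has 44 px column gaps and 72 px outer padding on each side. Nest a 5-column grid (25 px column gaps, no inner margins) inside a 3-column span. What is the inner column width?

Inside the margins: 1410 − 144 = 1266 px.
5 columns + 4 column gaps: 5c + 4·44 = 1266.
5c = 1266 − 176 = 1090, so c = 218 px.
3 columns plus 2 column gaps: 654 + 88 = 742 px.
5 columns + 4 column gaps: 5d + 4·25 = 742.
5d = 742 − 100 = 642, so d = 128.4 px.

128.4 px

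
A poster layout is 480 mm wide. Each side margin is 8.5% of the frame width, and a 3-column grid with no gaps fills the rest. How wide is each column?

132.8 mm

Margins: 8.5% × 480 = 40.8 mm each, so content = 480 − 81.6 = 398.4 mm.
3c = 398.4 → c = 132.8 mm.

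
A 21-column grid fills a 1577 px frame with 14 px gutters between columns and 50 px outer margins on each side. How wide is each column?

57 px

Take off 100 px of margins, leaving 1477 px.
1477 − 20·14 = 1197; ÷21 gives c = 57 px.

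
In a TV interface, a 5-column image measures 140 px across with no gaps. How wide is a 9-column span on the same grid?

140 / 5 = 28 px per column.
With no gaps, 9 columns span 9·28 = 252 px.

252 px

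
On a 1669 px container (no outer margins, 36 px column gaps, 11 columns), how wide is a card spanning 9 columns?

11c + 10·36 = 1669 → 11c = 1309 → c = 119 px.
Span of 9: 9·119 + 8·36 = 1071 + 288 = 1359 px.

1359 px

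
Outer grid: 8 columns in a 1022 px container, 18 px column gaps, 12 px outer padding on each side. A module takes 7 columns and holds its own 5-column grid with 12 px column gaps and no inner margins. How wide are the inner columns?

Outer content = 1022 − 2·12 = 998 px.
Subtracting 7 column gaps of 18 leaves 872 for 8 columns, so c = 109 px.
7-column span = 7·109 + 6·18 = 871 px.
5d + 4·12 = 871 → 5d = 823 → d = 164.6 px.

164.6 px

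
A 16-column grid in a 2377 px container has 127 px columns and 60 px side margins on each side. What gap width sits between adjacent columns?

Take off 120 px of margins, leaving 2257 px.
Columns use 2032 px, leaving 225 px across 15 gaps = 15 px each.

15 px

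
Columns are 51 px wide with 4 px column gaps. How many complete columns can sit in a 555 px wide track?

Each extra column adds 51 + 4 = 55 px.
(555 + 4) / 55 = 10.16, so 10 columns fit.

10 columns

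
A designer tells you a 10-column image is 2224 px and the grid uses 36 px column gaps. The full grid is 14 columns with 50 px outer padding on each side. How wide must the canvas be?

10 columns + 9 column gaps: 10c + 9·36 = 2224.
10c = 2224 − 324 = 1900, so c = 190 px.
Total width: 2·50 + 14·190 + 13·36 = 3228 px.

3228 px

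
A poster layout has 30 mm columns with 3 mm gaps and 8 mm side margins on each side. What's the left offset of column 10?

Before column 10: the margin + 9 columns + 9 gaps.
Offset = 8 + 9·(30 + 3) = 8 + 297 = 305 mm.

305 mm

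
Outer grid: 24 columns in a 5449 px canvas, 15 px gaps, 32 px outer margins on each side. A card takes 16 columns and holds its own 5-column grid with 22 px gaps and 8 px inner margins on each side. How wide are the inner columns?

696.2 px

Inside the margins: 5449 − 64 = 5385 px.
5385 − 23·15 = 5040; ÷24 gives c = 210 px.
16 columns plus 15 gaps: 3360 + 225 = 3585 px.
Inner content = 3585 − 2·8 = 3569 px.
5d + 4·22 = 3569 → 5d = 3481 → d = 696.2 px.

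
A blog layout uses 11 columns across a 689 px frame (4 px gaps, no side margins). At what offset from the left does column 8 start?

441 px

11 columns + 10 gaps: 11c + 10·4 = 689.
11c = 689 − 40 = 649, so c = 59 px.
No margin, so column 8 starts at 7·(column + gutter) = 7·63 = 441 px.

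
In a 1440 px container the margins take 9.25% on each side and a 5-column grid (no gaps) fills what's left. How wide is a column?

Margins: 9.25% × 1440 = 133.2 px each, so content = 1440 − 266.4 = 1173.6 px.
With no gaps, each column is 1173.6/5 = 234.72 px.

234.72 px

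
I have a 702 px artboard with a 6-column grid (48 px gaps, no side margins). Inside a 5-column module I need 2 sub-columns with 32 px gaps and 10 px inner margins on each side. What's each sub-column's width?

6 columns + 5 gaps: 6c + 5·48 = 702.
6c = 702 − 240 = 462, so c = 77 px.
Span of 5: 5·77 + 4·48 = 385 + 192 = 577 px.
Inner content = 577 − 2·10 = 557 px.
2 columns + 1 gap: 2d + 1·32 = 557.
2d = 557 − 32 = 525, so d = 262.5 px.

262.5 px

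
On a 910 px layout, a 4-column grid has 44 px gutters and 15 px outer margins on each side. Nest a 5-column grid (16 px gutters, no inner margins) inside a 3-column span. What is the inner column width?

117 px

Subtract both margins: 910 − 2·15 = 880 px.
4c + 3·44 = 880 → 4c = 748 → c = 187 px.
Span of 3: 3·187 + 2·44 = 561 + 88 = 649 px.
649 − 4·16 = 585; ÷5 gives d = 117 px.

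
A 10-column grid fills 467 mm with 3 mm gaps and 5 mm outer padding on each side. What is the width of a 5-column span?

227 mm

Inside the margins: 467 − 10 = 457 mm.
10c + 9·3 = 457 → 10c = 430 → c = 43 mm.
5 columns plus 4 gaps: 215 + 12 = 227 mm.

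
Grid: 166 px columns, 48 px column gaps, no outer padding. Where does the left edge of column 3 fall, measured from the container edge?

428 px

No margin, so column 3 starts at 2·(column + gutter) = 2·214 = 428 px.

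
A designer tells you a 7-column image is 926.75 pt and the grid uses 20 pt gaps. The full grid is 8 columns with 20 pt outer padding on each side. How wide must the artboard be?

1102 pt

Subtracting 6 gaps of 20 leaves 806.75 for 7 columns, so c = 115.25 pt.
Artboard = 2·20 + 8·115.25 + 7·20 = 40 + 922 + 140 = 1102 pt.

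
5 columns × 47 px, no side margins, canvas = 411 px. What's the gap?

44 px

5 columns take 5·47 = 235 px; remaining 176 splits into 4 gaps.
g = 176 / 4 = 44 px.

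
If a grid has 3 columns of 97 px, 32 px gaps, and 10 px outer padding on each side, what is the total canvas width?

375 px

Total width: 2·10 + 3·97 + 2·32 = 375 px.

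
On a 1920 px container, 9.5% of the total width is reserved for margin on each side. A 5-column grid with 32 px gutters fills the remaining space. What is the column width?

285.44 px

Margins: 9.5% × 1920 = 182.4 px each, so content = 1920 − 364.8 = 1555.2 px.
Subtracting 4 gutters of 32 leaves 1427.2 for 5 columns, so c = 285.44 px.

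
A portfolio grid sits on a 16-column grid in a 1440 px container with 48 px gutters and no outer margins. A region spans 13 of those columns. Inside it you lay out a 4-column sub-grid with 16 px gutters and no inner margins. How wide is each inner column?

16 columns + 15 gutters: 16c + 15·48 = 1440.
16c = 1440 − 720 = 720, so c = 45 px.
13 columns plus 12 gutters: 585 + 576 = 1161 px.
1161 − 3·16 = 1113; ÷4 gives d = 278.25 px.

278.25 px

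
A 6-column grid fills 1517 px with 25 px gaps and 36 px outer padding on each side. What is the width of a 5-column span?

1200 px

Subtract both margins: 1517 − 2·36 = 1445 px.
Subtracting 5 gaps of 25 leaves 1320 for 6 columns, so c = 220 px.
Span of 5: 5·220 + 4·25 = 1100 + 100 = 1200 px.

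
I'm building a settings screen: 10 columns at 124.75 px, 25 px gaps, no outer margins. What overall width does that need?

Summing: 1247.5 + 225 = 1472.5 px.

1472.5 px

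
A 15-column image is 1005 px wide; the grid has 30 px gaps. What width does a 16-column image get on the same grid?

1074 px

15c + 14·30 = 1005 → 15c = 585 → c = 39 px.
Span of 16: 16·39 + 15·30 = 624 + 450 = 1074 px.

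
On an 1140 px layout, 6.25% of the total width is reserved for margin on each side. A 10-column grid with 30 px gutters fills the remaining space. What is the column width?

72.75 px

Margins: 6.25% × 1140 = 71.25 px each, so content = 1140 − 142.5 = 997.5 px.
10c + 9·30 = 997.5 → 10c = 727.5 → c = 72.75 px.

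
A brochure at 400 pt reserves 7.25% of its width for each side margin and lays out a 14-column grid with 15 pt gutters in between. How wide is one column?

Each margin = 7.25% of 400 = 29 pt; content = 400 − 2·29 = 342 pt.
14c + 13·15 = 342 → 14c = 147 → c = 10.5 pt.

10.5 pt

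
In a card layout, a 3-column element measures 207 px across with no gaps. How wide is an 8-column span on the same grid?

207 / 3 = 69 px per column.
8-column span = 8·69 = 552 px.

552 px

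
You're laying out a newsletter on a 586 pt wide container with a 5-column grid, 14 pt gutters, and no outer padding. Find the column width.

5 columns + 4 gutters: 5c + 4·14 = 586.
5c = 586 − 56 = 530, so c = 106 pt.

106 pt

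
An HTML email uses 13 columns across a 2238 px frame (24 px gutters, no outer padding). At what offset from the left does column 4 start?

13c + 12·24 = 2238 → 13c = 1950 → c = 150 px.
No margin, so column 4 starts at 3·(column + gutter) = 3·174 = 522 px.

522 px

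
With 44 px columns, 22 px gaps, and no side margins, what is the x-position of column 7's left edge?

396 px

Each column+gutter stride is 66 px; with no margin, 6 of them is 396 px.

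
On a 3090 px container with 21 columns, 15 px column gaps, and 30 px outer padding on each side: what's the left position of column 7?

Take off 60 px of margins, leaving 3030 px.
21 columns + 20 column gaps: 21c + 20·15 = 3030.
21c = 3030 − 300 = 2730, so c = 130 px.
Before column 7: the margin + 6 columns + 6 column gaps.
Offset = 30 + 6·(130 + 15) = 30 + 870 = 900 px.

900 px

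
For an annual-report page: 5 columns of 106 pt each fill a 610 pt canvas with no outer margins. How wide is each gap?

20 pt

Columns use 530 pt, leaving 80 pt across 4 gaps = 20 pt each.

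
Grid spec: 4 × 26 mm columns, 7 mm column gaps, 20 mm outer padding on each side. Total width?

Layout = 2·20 + 4·26 + 3·7 = 40 + 104 + 21 = 165 mm.

165 mm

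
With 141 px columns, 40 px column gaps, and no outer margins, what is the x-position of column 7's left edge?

Each column+gutter stride is 181 px; with no margin, 6 of them is 1086 px.

1086 px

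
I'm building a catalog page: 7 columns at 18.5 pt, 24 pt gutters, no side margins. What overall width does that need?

Layout = 7·18.5 + 6·24 = 129.5 + 144 = 273.5 pt.

273.5 pt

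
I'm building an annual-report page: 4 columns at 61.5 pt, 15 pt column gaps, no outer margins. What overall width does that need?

291 pt

Layout = 4·61.5 + 3·15 = 246 + 45 = 291 pt.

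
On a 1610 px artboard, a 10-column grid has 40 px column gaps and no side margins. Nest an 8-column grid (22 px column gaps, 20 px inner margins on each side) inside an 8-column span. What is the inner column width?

10 columns + 9 column gaps: 10c + 9·40 = 1610.
10c = 1610 − 360 = 1250, so c = 125 px.
Span of 8: 8·125 + 7·40 = 1000 + 280 = 1280 px.
Inner content = 1280 − 2·20 = 1240 px.
Subtracting 7 column gaps of 22 leaves 1086 for 8 columns, so d = 135.75 px.

135.75 px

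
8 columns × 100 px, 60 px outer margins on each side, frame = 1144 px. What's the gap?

Inside the margins: 1144 − 120 = 1024 px.
Columns use 800 px, leaving 224 px across 7 gaps = 32 px each.

32 px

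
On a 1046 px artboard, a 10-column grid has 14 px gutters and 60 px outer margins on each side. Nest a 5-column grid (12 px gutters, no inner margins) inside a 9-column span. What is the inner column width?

Outer content = 1046 − 2·60 = 926 px.
Subtracting 9 gutters of 14 leaves 800 for 10 columns, so c = 80 px.
9-column span = 9·80 + 8·14 = 832 px.
5 columns + 4 gutters: 5d + 4·12 = 832.
5d = 832 − 48 = 784, so d = 156.8 px.

156.8 px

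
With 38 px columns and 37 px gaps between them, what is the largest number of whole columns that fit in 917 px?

12 columns

k columns need k·38 + (k−1)·37 = k·75 − 37.
k·75 − 37 ≤ 917 → k ≤ 954 / 75 ≈ 12.72, so k = 12.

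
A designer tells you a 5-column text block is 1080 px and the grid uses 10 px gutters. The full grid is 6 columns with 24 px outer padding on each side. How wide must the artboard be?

5c + 4·10 = 1080 → 5c = 1040 → c = 208 px.
Adding margins, columns and gutters: 48 + 1248 + 50 = 1346 px.

1346 px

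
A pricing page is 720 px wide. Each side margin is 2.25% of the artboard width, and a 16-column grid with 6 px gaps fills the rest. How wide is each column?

720 × (1 − 2·2.25%) = 720 × 95.5% = 687.6 px for the columns.
16 columns + 15 gaps: 16c + 15·6 = 687.6.
16c = 687.6 − 90 = 597.6, so c = 37.35 px.

37.35 px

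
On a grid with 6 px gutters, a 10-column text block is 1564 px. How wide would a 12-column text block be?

1564 − 9·6 = 1510; ÷10 gives c = 151 px.
12-column span = 12·151 + 11·6 = 1878 px.

1878 px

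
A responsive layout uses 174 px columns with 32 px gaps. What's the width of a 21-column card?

4294 px

21-column span = 21·174 + 20·32 = 4294 px.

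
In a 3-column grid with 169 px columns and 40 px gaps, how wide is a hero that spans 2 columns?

378 px

Span of 2: 2·169 + 1·40 = 338 + 40 = 378 px.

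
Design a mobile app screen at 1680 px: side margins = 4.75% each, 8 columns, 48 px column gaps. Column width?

Each margin = 4.75% of 1680 = 79.8 px; content = 1680 − 2·79.8 = 1520.4 px.
8c + 7·48 = 1520.4 → 8c = 1184.4 → c = 148.05 px.

148.05 px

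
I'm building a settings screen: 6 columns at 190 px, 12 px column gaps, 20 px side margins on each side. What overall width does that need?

Container = 2·20 + 6·190 + 5·12 = 40 + 1140 + 60 = 1240 px.

1240 px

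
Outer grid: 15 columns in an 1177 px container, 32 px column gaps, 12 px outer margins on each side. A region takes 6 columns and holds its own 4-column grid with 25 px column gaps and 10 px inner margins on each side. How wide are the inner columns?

86.75 px

Subtract both margins: 1177 − 2·12 = 1153 px.
15 columns + 14 column gaps: 15c + 14·32 = 1153.
15c = 1153 − 448 = 705, so c = 47 px.
6 columns plus 5 column gaps: 282 + 160 = 442 px.
Inner content = 442 − 2·10 = 422 px.
422 − 3·25 = 347; ÷4 gives d = 86.75 px.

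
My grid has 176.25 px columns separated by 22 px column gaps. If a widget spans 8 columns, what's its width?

8 columns plus 7 column gaps: 1410 + 154 = 1564 px.

1564 px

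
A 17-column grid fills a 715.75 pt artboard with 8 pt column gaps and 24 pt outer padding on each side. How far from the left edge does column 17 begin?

660 pt

Subtract both margins: 715.75 − 2·24 = 667.75 pt.
Subtracting 16 column gaps of 8 leaves 539.75 for 17 columns, so c = 31.75 pt.
Each column+gutter stride is 39.75 pt; 16 of them past the 24 pt margin is 24 + 636 = 660 pt.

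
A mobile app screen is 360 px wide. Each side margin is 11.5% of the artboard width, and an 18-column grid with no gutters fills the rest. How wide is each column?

15.4 px

Each margin = 11.5% of 360 = 41.4 px; content = 360 − 2·41.4 = 277.2 px.
With no gutters, each column is 277.2/18 = 15.4 px.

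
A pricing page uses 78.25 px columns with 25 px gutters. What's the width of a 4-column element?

4 columns plus 3 gutters: 313 + 75 = 388 px.

388 px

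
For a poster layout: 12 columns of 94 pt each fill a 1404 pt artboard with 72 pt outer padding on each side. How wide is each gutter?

12 pt

Take off 144 pt of margins, leaving 1260 pt.
12 columns take 12·94 = 1128 pt; remaining 132 splits into 11 gutters.
g = 132 / 11 = 12 pt.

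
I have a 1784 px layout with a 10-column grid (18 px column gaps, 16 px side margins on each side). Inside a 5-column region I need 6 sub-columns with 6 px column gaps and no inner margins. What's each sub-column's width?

Subtract both margins: 1784 − 2·16 = 1752 px.
10 columns + 9 column gaps: 10c + 9·18 = 1752.
10c = 1752 − 162 = 1590, so c = 159 px.
5 columns plus 4 column gaps: 795 + 72 = 867 px.
6 columns + 5 column gaps: 6d + 5·6 = 867.
6d = 867 − 30 = 837, so d = 139.5 px.

139.5 px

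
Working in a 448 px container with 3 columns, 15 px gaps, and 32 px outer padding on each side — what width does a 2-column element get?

Subtract both margins: 448 − 2·32 = 384 px.
Subtracting 2 gaps of 15 leaves 354 for 3 columns, so c = 118 px.
Span of 2: 2·118 + 1·15 = 236 + 15 = 251 px.

251 px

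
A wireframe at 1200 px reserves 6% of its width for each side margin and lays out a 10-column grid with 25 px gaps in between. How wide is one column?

Each margin = 6% of 1200 = 72 px; content = 1200 − 2·72 = 1056 px.
10 columns + 9 gaps: 10c + 9·25 = 1056.
10c = 1056 − 225 = 831, so c = 83.1 px.

83.1 px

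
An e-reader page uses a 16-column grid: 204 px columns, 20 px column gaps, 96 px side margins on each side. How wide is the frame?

Frame = 2·96 + 16·204 + 15·20 = 192 + 3264 + 300 = 3756 px.

3756 px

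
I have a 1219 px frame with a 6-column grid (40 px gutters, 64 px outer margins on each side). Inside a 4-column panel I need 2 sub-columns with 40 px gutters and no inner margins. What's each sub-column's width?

Subtract both margins: 1219 − 2·64 = 1091 px.
6c + 5·40 = 1091 → 6c = 891 → c = 148.5 px.
4 columns plus 3 gutters: 594 + 120 = 714 px.
Subtracting 1 gutter of 40 leaves 674 for 2 columns, so d = 337 px.

337 px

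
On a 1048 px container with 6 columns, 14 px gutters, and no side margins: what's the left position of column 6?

885 px

6c + 5·14 = 1048 → 6c = 978 → c = 163 px.
Before column 6: 5 columns + 5 gutters.
Offset = 5·(163 + 14) = 5·177 = 885 px.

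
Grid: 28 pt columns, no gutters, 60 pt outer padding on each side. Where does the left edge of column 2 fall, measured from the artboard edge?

Each column+gutter stride is 28 pt; 1 of them past the 60 pt margin is 60 + 28 = 88 pt.

88 pt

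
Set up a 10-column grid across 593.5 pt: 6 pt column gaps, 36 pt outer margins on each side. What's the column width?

46.75 pt

Inside the margins: 593.5 − 72 = 521.5 pt.
521.5 − 9·6 = 467.5; ÷10 gives c = 46.75 pt.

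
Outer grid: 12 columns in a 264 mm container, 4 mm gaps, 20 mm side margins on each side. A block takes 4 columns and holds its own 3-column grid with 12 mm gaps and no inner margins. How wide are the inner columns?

16 mm

Outer content = 264 − 2·20 = 224 mm.
12c + 11·4 = 224 → 12c = 180 → c = 15 mm.
4-column span = 4·15 + 3·4 = 72 mm.
Subtracting 2 gaps of 12 leaves 48 for 3 columns, so d = 16 mm.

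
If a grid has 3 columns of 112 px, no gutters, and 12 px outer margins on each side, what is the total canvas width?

360 px

Summing: 24 + 336 = 360 px.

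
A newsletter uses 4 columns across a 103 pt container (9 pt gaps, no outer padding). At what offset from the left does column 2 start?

28 pt

4c + 3·9 = 103 → 4c = 76 → c = 19 pt.
Each column+gutter stride is 28 pt; with no margin, 1 of them is 28 pt.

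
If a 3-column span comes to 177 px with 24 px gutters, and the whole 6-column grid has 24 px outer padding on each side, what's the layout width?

426 px

177 − 2·24 = 129; ÷3 gives c = 43 px.
Layout = 2·24 + 6·43 + 5·24 = 48 + 258 + 120 = 426 px.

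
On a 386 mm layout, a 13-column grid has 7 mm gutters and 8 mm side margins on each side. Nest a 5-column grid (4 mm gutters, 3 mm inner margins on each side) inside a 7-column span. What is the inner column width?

34.8 mm

Inside the margins: 386 − 16 = 370 mm.
13 columns + 12 gutters: 13c + 12·7 = 370.
13c = 370 − 84 = 286, so c = 22 mm.
7-column span = 7·22 + 6·7 = 196 mm.
Inner content = 196 − 2·3 = 190 mm.
5 columns + 4 gutters: 5d + 4·4 = 190.
5d = 190 − 16 = 174, so d = 34.8 mm.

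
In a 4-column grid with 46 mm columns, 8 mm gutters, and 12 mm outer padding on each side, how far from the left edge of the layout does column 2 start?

66 mm

Each column+gutter stride is 54 mm; 1 of them past the 12 mm margin is 12 + 54 = 66 mm.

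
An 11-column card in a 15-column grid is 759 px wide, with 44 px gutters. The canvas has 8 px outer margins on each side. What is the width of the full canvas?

1067 px

759 − 10·44 = 319; ÷11 gives c = 29 px.
Canvas = 2·8 + 15·29 + 14·44 = 16 + 435 + 616 = 1067 px.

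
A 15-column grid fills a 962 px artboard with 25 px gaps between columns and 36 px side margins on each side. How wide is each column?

36 px

Subtract both margins: 962 − 2·36 = 890 px.
Subtracting 14 gaps of 25 leaves 540 for 15 columns, so c = 36 px.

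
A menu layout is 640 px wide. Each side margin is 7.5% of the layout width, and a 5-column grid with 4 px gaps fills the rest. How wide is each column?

Margins: 7.5% × 640 = 48 px each, so content = 640 − 96 = 544 px.
544 − 4·4 = 528; ÷5 gives c = 105.6 px.

105.6 px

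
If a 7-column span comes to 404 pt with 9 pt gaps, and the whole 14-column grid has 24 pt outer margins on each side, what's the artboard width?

865 pt

Subtracting 6 gaps of 9 leaves 350 for 7 columns, so c = 50 pt.
Artboard = 2·24 + 14·50 + 13·9 = 48 + 700 + 117 = 865 pt.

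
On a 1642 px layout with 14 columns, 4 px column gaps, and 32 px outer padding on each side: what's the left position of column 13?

Inside the margins: 1642 − 64 = 1578 px.
1578 − 13·4 = 1526; ÷14 gives c = 109 px.
Each column+gutter stride is 113 px; 12 of them past the 32 px margin is 32 + 1356 = 1388 px.

1388 px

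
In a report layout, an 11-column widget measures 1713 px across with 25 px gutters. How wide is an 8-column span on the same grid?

11c + 10·25 = 1713 → 11c = 1463 → c = 133 px.
8-column span = 8·133 + 7·25 = 1239 px.

1239 px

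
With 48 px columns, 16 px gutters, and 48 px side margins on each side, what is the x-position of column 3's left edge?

176 px

Before column 3: the margin + 2 columns + 2 gutters.
Offset = 48 + 2·(48 + 16) = 48 + 128 = 176 px.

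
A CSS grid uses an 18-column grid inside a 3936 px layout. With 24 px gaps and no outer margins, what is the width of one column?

196 px

18 columns + 17 gaps: 18c + 17·24 = 3936.
18c = 3936 − 408 = 3528, so c = 196 px.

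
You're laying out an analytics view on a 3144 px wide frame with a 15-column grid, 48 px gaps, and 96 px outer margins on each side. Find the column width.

152 px

Inside the margins: 3144 − 192 = 2952 px.
Subtracting 14 gaps of 48 leaves 2280 for 15 columns, so c = 152 px.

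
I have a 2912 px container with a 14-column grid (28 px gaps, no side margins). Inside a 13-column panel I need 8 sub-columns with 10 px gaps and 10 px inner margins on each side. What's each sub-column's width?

2912 − 13·28 = 2548; ÷14 gives c = 182 px.
13-column span = 13·182 + 12·28 = 2702 px.
Inner content = 2702 − 2·10 = 2682 px.
8d + 7·10 = 2682 → 8d = 2612 → d = 326.5 px.

326.5 px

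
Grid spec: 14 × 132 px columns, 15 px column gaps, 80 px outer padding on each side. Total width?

Total width: 2·80 + 14·132 + 13·15 = 2203 px.

2203 px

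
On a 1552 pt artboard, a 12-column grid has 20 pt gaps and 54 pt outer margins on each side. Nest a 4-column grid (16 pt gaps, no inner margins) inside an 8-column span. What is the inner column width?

227 pt

Outer content = 1552 − 2·54 = 1444 pt.
1444 − 11·20 = 1224; ÷12 gives c = 102 pt.
8 columns plus 7 gaps: 816 + 140 = 956 pt.
Subtracting 3 gaps of 16 leaves 908 for 4 columns, so d = 227 pt.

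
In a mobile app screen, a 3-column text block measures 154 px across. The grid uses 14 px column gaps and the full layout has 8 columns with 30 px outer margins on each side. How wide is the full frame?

154 − 2·14 = 126; ÷3 gives c = 42 px.
Total width: 2·30 + 8·42 + 7·14 = 494 px.

494 px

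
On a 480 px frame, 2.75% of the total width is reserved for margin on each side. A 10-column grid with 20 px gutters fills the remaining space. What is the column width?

Each margin = 2.75% of 480 = 13.2 px; content = 480 − 2·13.2 = 453.6 px.
453.6 − 9·20 = 273.6; ÷10 gives c = 27.36 px.

27.36 px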